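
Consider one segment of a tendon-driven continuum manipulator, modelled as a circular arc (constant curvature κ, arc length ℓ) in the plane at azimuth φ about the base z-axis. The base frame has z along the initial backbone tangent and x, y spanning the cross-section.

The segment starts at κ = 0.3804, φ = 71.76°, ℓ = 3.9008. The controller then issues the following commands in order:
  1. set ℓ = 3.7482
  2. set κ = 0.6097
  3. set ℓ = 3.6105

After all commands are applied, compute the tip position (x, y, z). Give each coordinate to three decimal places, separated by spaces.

initial: κ=0.3804, φ=71.76°, ℓ=3.9008
cmd 1: set ℓ=3.7482 → (κ,φ,ℓ)=(0.3804,71.76°,3.7482) → tip=(0.7039,2.1360,2.6012)
cmd 2: set κ=0.6097 → (κ,φ,ℓ)=(0.6097,71.76°,3.7482) → tip=(0.8497,2.5784,1.2390)
cmd 3: set ℓ=3.6105 → (κ,φ,ℓ)=(0.6097,71.76°,3.6105) → tip=(0.8160,2.4761,1.3248)

0.816 2.476 1.325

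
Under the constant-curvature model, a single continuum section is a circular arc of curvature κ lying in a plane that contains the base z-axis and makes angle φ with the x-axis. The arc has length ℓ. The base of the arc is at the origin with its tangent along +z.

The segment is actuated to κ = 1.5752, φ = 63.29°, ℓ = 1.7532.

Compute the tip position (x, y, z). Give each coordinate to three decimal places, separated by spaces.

0.550 1.094 0.235

θ = κ·ℓ = 1.5752 × 1.7532 = 2.76164 rad
ρ = (1 − cos θ)/κ = (1 − -0.92868)/1.5752 = 1.22440
z = sin θ / κ = 0.37088/1.5752 = 0.23545
x = ρ cos φ = 1.22440 × cos(63.29°) = 0.55034
y = ρ sin φ = 1.22440 × sin(63.29°) = 1.09375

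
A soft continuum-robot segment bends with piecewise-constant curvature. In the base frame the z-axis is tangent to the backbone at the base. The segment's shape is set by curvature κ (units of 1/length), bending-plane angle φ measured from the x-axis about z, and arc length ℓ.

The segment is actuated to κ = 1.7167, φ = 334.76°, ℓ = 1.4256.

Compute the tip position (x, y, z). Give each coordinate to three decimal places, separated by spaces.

θ = κ·ℓ = 1.7167 × 1.4256 = 2.44733 rad
ρ = (1 − cos θ)/κ = (1 − -0.76852)/1.7167 = 1.03019
z = sin θ / κ = 0.63982/1.7167 = 0.37270
x = ρ cos φ = 1.03019 × cos(334.76°) = 0.93184
y = ρ sin φ = 1.03019 × sin(334.76°) = -0.43928

0.932 -0.439 0.373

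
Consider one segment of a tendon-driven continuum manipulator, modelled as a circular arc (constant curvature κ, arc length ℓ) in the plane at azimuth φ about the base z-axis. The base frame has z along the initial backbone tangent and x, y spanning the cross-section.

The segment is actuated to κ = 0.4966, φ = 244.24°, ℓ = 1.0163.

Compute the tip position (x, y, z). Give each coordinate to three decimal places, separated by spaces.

θ = κ·ℓ = 0.4966 × 1.0163 = 0.50469 rad
ρ = (1 − cos θ)/κ = (1 − 0.87532)/0.4966 = 0.25106
z = sin θ / κ = 0.48354/0.4966 = 0.97370
x = ρ cos φ = 0.25106 × cos(244.24°) = -0.10911
y = ρ sin φ = 0.25106 × sin(244.24°) = -0.22611

-0.109 -0.226 0.974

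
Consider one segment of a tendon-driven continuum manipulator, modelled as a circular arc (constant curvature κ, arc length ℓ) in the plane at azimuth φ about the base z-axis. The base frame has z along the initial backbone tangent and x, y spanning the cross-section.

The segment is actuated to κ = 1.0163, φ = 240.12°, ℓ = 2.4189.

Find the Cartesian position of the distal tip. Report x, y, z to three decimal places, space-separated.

θ = κ·ℓ = 1.0163 × 2.4189 = 2.45833 rad
ρ = (1 − cos θ)/κ = (1 − -0.77552)/1.0163 = 1.74704
z = sin θ / κ = 0.63133/1.0163 = 0.62120
x = ρ cos φ = 1.74704 × cos(240.12°) = -0.87035
y = ρ sin φ = 1.74704 × sin(240.12°) = -1.51481

-0.870 -1.515 0.621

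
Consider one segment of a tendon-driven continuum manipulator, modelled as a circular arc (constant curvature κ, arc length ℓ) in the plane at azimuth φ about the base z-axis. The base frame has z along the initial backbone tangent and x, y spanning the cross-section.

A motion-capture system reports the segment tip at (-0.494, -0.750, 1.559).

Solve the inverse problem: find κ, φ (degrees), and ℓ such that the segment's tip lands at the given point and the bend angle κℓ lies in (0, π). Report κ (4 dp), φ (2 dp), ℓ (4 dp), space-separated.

0.5549 236.63 1.8838

ρ = √(x²+y²) = √(-0.494² + -0.750²) = 0.89807
φ = atan2(y, x) mod 360° = atan2(-0.750, -0.494) = 236.6284°
|p|² = ρ² + z² = 0.89807² + 1.559² = 3.23702
κ = 2ρ / |p|² = 2×0.89807 / 3.23702 = 0.55488
θ = 2·atan2(ρ, z) = 2·atan2(0.89807, 1.559) = 1.04526 rad
ℓ = θ/κ = 1.04526/0.55488 = 1.88376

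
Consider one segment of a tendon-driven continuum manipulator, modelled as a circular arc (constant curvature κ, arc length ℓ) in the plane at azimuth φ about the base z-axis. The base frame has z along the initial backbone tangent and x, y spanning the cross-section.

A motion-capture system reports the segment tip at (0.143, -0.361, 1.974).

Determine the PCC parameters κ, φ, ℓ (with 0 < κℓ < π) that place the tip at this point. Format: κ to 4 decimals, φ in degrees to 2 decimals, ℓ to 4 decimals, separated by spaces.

ρ = √(x²+y²) = √(0.143² + -0.361²) = 0.38829
φ = atan2(y, x) mod 360° = atan2(-0.361, 0.143) = 291.6096°
|p|² = ρ² + z² = 0.38829² + 1.974² = 4.04745
κ = 2ρ / |p|² = 2×0.38829 / 4.04745 = 0.19187
θ = 2·atan2(ρ, z) = 2·atan2(0.38829, 1.974) = 0.38845 rad
ℓ = θ/κ = 0.38845/0.19187 = 2.02453

0.1919 291.61 2.0245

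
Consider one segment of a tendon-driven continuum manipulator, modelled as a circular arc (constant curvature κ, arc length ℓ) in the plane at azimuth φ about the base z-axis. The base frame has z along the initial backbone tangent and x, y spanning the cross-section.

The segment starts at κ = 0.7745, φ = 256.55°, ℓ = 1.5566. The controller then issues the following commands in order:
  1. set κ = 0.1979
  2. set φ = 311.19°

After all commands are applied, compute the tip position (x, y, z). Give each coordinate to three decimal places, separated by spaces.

initial: κ=0.7745, φ=256.55°, ℓ=1.5566
cmd 1: set κ=0.1979 → (κ,φ,ℓ)=(0.1979,256.55°,1.5566) → tip=(-0.0553,-0.2313,1.5321)
cmd 2: set φ=311.19° → (κ,φ,ℓ)=(0.1979,311.19°,1.5566) → tip=(0.1566,-0.1790,1.5321)

0.157 -0.179 1.532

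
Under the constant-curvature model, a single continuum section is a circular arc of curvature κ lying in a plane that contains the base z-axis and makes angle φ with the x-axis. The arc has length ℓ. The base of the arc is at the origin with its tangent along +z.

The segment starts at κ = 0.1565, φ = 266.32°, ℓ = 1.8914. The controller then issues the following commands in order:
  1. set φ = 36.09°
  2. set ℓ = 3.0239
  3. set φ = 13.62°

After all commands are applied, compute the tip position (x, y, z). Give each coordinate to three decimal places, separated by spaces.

initial: κ=0.1565, φ=266.32°, ℓ=1.8914
cmd 1: set φ=36.09° → (κ,φ,ℓ)=(0.1565,36.09°,1.8914) → tip=(0.2246,0.1637,1.8639)
cmd 2: set ℓ=3.0239 → (κ,φ,ℓ)=(0.1565,36.09°,3.0239) → tip=(0.5675,0.4137,2.9123)
cmd 3: set φ=13.62° → (κ,φ,ℓ)=(0.1565,13.62°,3.0239) → tip=(0.6825,0.1654,2.9123)

0.683 0.165 2.912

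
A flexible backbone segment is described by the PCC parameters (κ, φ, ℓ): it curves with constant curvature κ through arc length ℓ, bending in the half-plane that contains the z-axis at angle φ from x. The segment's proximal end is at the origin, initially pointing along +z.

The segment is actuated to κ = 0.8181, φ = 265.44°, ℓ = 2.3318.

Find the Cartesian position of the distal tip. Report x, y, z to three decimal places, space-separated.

θ = κ·ℓ = 0.8181 × 2.3318 = 1.90765 rad
ρ = (1 − cos θ)/κ = (1 − -0.33052)/0.8181 = 1.62635
z = sin θ / κ = 0.94380/0.8181 = 1.15365
x = ρ cos φ = 1.62635 × cos(265.44°) = -0.12930
y = ρ sin φ = 1.62635 × sin(265.44°) = -1.62120

-0.129 -1.621 1.154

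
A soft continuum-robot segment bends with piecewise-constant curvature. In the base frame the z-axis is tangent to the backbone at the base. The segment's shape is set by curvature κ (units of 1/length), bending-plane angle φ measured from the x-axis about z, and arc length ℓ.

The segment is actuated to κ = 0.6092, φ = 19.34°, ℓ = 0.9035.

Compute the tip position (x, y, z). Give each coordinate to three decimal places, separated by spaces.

θ = κ·ℓ = 0.6092 × 0.9035 = 0.55041 rad
ρ = (1 − cos θ)/κ = (1 − 0.85231)/0.6092 = 0.24243
z = sin θ / κ = 0.52304/0.6092 = 0.85857
x = ρ cos φ = 0.24243 × cos(19.34°) = 0.22875
y = ρ sin φ = 0.24243 × sin(19.34°) = 0.08029

0.229 0.080 0.859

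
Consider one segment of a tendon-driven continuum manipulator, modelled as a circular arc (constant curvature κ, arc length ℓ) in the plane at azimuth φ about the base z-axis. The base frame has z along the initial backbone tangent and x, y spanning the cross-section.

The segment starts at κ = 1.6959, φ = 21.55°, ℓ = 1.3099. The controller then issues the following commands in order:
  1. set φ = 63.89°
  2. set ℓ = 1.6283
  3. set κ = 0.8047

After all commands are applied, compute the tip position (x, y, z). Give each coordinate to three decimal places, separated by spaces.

initial: κ=1.6959, φ=21.55°, ℓ=1.3099
cmd 1: set φ=63.89° → (κ,φ,ℓ)=(1.6959,63.89°,1.3099) → tip=(0.4167,0.8502,0.4692)
cmd 2: set ℓ=1.6283 → (κ,φ,ℓ)=(1.6959,63.89°,1.6283) → tip=(0.5005,1.0212,0.2188)
cmd 3: set κ=0.8047 → (κ,φ,ℓ)=(0.8047,63.89°,1.6283) → tip=(0.4060,0.8285,1.2008)

0.406 0.828 1.201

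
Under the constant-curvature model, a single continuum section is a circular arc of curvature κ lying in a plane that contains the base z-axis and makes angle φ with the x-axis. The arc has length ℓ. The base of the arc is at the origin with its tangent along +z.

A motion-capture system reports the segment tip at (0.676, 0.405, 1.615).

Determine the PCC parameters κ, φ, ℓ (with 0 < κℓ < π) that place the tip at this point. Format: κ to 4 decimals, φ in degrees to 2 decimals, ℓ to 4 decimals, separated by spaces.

ρ = √(x²+y²) = √(0.676² + 0.405²) = 0.78804
φ = atan2(y, x) mod 360° = atan2(0.405, 0.676) = 30.9263°
|p|² = ρ² + z² = 0.78804² + 1.615² = 3.22923
κ = 2ρ / |p|² = 2×0.78804 / 3.22923 = 0.48807
θ = 2·atan2(ρ, z) = 2·atan2(0.78804, 1.615) = 0.90792 rad
ℓ = θ/κ = 0.90792/0.48807 = 1.86024

0.4881 30.93 1.8602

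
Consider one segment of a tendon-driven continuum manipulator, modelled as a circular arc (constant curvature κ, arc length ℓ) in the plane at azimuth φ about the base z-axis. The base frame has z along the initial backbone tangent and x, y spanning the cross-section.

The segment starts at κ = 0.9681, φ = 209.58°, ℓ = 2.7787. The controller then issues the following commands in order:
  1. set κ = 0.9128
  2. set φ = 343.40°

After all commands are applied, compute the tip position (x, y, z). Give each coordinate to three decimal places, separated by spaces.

initial: κ=0.9681, φ=209.58°, ℓ=2.7787
cmd 1: set κ=0.9128 → (κ,φ,ℓ)=(0.9128,209.58°,2.7787) → tip=(-1.7363,-0.9855,0.6233)
cmd 2: set φ=343.40° → (κ,φ,ℓ)=(0.9128,343.40°,2.7787) → tip=(1.9133,-0.5704,0.6233)

1.913 -0.570 0.623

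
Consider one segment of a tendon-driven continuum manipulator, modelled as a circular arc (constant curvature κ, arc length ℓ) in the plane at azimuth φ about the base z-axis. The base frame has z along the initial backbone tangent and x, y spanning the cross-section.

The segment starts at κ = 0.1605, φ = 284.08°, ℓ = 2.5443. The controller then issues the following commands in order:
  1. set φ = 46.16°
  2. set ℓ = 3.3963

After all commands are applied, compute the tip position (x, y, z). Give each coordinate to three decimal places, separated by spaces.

0.625 0.651 3.231

initial: κ=0.1605, φ=284.08°, ℓ=2.5443
cmd 1: set φ=46.16° → (κ,φ,ℓ)=(0.1605,46.16°,2.5443) → tip=(0.3549,0.3695,2.4742)
cmd 2: set ℓ=3.3963 → (κ,φ,ℓ)=(0.1605,46.16°,3.3963) → tip=(0.6254,0.6513,3.2306)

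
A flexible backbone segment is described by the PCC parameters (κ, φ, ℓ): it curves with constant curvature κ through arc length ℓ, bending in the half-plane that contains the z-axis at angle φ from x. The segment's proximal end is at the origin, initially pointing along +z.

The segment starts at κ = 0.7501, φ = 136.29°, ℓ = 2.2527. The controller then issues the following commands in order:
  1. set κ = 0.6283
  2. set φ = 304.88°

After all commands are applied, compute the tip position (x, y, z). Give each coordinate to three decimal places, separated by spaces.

initial: κ=0.7501, φ=136.29°, ℓ=2.2527
cmd 1: set κ=0.6283 → (κ,φ,ℓ)=(0.6283,136.29°,2.2527) → tip=(-0.9724,0.9296,1.5724)
cmd 2: set φ=304.88° → (κ,φ,ℓ)=(0.6283,304.88°,2.2527) → tip=(0.7693,-1.1036,1.5724)

0.769 -1.104 1.572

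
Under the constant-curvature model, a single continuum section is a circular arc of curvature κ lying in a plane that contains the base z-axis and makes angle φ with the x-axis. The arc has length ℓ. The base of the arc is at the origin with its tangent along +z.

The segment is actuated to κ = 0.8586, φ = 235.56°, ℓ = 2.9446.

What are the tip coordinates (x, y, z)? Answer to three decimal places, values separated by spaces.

-1.197 -1.746 0.670

θ = κ·ℓ = 0.8586 × 2.9446 = 2.52823 rad
ρ = (1 − cos θ)/κ = (1 − -0.81772)/0.8586 = 2.11707
z = sin θ / κ = 0.57562/0.8586 = 0.67041
x = ρ cos φ = 2.11707 × cos(235.56°) = -1.19730
y = ρ sin φ = 2.11707 × sin(235.56°) = -1.74599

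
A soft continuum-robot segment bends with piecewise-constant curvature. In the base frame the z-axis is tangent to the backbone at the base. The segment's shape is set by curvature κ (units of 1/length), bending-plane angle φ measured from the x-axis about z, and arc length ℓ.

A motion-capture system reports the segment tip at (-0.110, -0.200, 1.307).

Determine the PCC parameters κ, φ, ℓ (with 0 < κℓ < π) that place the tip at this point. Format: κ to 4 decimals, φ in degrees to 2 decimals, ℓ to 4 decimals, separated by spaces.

0.2593 241.19 1.3334

ρ = √(x²+y²) = √(-0.110² + -0.200²) = 0.22825
φ = atan2(y, x) mod 360° = atan2(-0.200, -0.110) = 241.1892°
|p|² = ρ² + z² = 0.22825² + 1.307² = 1.76035
κ = 2ρ / |p|² = 2×0.22825 / 1.76035 = 0.25933
θ = 2·atan2(ρ, z) = 2·atan2(0.22825, 1.307) = 0.34579 rad
ℓ = θ/κ = 0.34579/0.25933 = 1.33341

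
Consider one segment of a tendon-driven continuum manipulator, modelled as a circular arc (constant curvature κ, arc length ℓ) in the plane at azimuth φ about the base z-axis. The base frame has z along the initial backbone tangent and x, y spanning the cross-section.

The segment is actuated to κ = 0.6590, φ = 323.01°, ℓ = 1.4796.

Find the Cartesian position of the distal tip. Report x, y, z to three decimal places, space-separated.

0.532 -0.401 1.256

θ = κ·ℓ = 0.6590 × 1.4796 = 0.97506 rad
ρ = (1 − cos θ)/κ = (1 − 0.56112)/0.6590 = 0.66598
z = sin θ / κ = 0.82773/0.6590 = 1.25604
x = ρ cos φ = 0.66598 × cos(323.01°) = 0.53194
y = ρ sin φ = 0.66598 × sin(323.01°) = -0.40070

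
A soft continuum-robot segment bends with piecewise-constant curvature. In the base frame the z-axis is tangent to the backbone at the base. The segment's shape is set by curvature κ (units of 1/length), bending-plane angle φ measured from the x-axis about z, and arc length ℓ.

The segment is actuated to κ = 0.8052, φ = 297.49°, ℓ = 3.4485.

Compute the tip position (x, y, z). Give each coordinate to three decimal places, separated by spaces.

1.109 -2.131 0.443

θ = κ·ℓ = 0.8052 × 3.4485 = 2.77673 rad
ρ = (1 − cos θ)/κ = (1 − -0.93417)/0.8052 = 2.40210
z = sin θ / κ = 0.35682/0.8052 = 0.44314
x = ρ cos φ = 2.40210 × cos(297.49°) = 1.10880
y = ρ sin φ = 2.40210 × sin(297.49°) = -2.13089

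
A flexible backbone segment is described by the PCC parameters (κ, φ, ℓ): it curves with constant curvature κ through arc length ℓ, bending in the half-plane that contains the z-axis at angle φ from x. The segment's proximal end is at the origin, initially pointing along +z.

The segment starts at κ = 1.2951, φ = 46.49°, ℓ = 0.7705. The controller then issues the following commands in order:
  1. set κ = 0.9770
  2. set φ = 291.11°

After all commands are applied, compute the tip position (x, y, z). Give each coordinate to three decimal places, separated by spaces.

0.100 -0.258 0.700

initial: κ=1.2951, φ=46.49°, ℓ=0.7705
cmd 1: set κ=0.9770 → (κ,φ,ℓ)=(0.9770,46.49°,0.7705) → tip=(0.1904,0.2006,0.6998)
cmd 2: set φ=291.11° → (κ,φ,ℓ)=(0.9770,291.11°,0.7705) → tip=(0.0996,-0.2580,0.6998)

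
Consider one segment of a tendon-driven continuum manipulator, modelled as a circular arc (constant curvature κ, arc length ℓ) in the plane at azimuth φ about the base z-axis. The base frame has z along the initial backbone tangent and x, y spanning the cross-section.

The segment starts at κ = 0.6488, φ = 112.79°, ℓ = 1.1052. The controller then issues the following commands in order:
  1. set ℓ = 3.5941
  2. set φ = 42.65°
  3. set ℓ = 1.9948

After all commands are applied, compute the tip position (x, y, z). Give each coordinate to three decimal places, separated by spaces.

0.824 0.759 1.483

initial: κ=0.6488, φ=112.79°, ℓ=1.1052
cmd 1: set ℓ=3.5941 → (κ,φ,ℓ)=(0.6488,112.79°,3.5941) → tip=(-1.0088,2.4010,1.1161)
cmd 2: set φ=42.65° → (κ,φ,ℓ)=(0.6488,42.65°,3.5941) → tip=(1.9155,1.7645,1.1161)
cmd 3: set ℓ=1.9948 → (κ,φ,ℓ)=(0.6488,42.65°,1.9948) → tip=(0.8241,0.7591,1.4827)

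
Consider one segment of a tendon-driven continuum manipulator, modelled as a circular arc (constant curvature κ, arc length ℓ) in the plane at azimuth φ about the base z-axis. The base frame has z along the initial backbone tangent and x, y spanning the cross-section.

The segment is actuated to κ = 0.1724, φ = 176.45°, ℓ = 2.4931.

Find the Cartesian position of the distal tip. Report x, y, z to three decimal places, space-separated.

-0.527 0.033 2.417

θ = κ·ℓ = 0.1724 × 2.4931 = 0.42981 rad
ρ = (1 − cos θ)/κ = (1 − 0.90904)/0.1724 = 0.52758
z = sin θ / κ = 0.41670/0.1724 = 2.41704
x = ρ cos φ = 0.52758 × cos(176.45°) = -0.52657
y = ρ sin φ = 0.52758 × sin(176.45°) = 0.03267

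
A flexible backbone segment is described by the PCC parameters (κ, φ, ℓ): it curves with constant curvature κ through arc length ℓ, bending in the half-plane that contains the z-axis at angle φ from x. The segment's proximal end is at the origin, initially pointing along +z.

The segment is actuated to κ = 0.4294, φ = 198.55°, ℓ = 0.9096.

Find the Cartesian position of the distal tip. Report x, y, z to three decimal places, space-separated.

θ = κ·ℓ = 0.4294 × 0.9096 = 0.39058 rad
ρ = (1 − cos θ)/κ = (1 − 0.92469)/0.4294 = 0.17539
z = sin θ / κ = 0.38073/0.4294 = 0.88665
x = ρ cos φ = 0.17539 × cos(198.55°) = -0.16628
y = ρ sin φ = 0.17539 × sin(198.55°) = -0.05580

-0.166 -0.056 0.887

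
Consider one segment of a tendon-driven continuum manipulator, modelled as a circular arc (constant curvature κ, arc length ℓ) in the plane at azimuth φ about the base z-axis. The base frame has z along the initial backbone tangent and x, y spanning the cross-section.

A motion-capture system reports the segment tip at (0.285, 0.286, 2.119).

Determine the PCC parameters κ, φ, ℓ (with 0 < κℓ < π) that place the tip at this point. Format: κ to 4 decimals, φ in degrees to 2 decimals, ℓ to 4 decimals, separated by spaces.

0.1735 45.10 2.1699

ρ = √(x²+y²) = √(0.285² + 0.286²) = 0.40376
φ = atan2(y, x) mod 360° = atan2(0.286, 0.285) = 45.1003°
|p|² = ρ² + z² = 0.40376² + 2.119² = 4.65318
κ = 2ρ / |p|² = 2×0.40376 / 4.65318 = 0.17354
θ = 2·atan2(ρ, z) = 2·atan2(0.40376, 2.119) = 0.37657 rad
ℓ = θ/κ = 0.37657/0.17354 = 2.16992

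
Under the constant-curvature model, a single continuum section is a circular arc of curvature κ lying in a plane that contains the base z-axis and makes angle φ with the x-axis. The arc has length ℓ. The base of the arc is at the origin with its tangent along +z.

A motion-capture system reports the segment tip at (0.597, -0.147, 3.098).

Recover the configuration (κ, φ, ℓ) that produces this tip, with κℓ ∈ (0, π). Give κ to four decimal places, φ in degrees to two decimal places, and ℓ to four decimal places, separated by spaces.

ρ = √(x²+y²) = √(0.597² + -0.147²) = 0.61483
φ = atan2(y, x) mod 360° = atan2(-0.147, 0.597) = 346.1672°
|p|² = ρ² + z² = 0.61483² + 3.098² = 9.97562
κ = 2ρ / |p|² = 2×0.61483 / 9.97562 = 0.12327
θ = 2·atan2(ρ, z) = 2·atan2(0.61483, 3.098) = 0.39183 rad
ℓ = θ/κ = 0.39183/0.12327 = 3.17872

0.1233 346.17 3.1787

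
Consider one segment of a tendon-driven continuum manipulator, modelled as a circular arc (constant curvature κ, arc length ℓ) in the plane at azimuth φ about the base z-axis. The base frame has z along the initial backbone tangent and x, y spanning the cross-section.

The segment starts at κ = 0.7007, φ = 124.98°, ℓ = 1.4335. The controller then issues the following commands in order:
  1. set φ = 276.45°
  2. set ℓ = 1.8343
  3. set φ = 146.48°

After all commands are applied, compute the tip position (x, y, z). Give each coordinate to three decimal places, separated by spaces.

initial: κ=0.7007, φ=124.98°, ℓ=1.4335
cmd 1: set φ=276.45° → (κ,φ,ℓ)=(0.7007,276.45°,1.4335) → tip=(0.0743,-0.6572,1.2043)
cmd 2: set ℓ=1.8343 → (κ,φ,ℓ)=(0.7007,276.45°,1.8343) → tip=(0.1152,-1.0187,1.3694)
cmd 3: set φ=146.48° → (κ,φ,ℓ)=(0.7007,146.48°,1.8343) → tip=(-0.8547,0.5661,1.3694)

-0.855 0.566 1.369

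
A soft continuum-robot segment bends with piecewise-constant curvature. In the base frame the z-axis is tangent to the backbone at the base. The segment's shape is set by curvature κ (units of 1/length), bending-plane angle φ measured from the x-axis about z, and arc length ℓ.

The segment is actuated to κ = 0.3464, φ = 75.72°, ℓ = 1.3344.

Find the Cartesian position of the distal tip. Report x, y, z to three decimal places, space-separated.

θ = κ·ℓ = 0.3464 × 1.3344 = 0.46224 rad
ρ = (1 − cos θ)/κ = (1 − 0.89506)/0.3464 = 0.30295
z = sin θ / κ = 0.44595/0.3464 = 1.28739
x = ρ cos φ = 0.30295 × cos(75.72°) = 0.07473
y = ρ sin φ = 0.30295 × sin(75.72°) = 0.29359

0.075 0.294 1.287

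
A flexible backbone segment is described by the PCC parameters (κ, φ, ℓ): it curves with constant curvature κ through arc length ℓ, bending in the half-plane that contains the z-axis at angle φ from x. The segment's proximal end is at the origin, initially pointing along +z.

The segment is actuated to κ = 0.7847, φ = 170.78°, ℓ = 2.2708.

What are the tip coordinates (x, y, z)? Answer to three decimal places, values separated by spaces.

-1.521 0.247 1.246

θ = κ·ℓ = 0.7847 × 2.2708 = 1.78190 rad
ρ = (1 − cos θ)/κ = (1 − -0.20954)/0.7847 = 1.54140
z = sin θ / κ = 0.97780/0.7847 = 1.24608
x = ρ cos φ = 1.54140 × cos(170.78°) = -1.52149
y = ρ sin φ = 1.54140 × sin(170.78°) = 0.24697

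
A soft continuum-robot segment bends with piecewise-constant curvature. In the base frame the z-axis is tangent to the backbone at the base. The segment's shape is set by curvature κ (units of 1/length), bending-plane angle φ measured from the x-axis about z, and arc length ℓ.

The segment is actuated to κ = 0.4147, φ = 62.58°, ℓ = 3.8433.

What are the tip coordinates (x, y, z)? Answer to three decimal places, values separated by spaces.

θ = κ·ℓ = 0.4147 × 3.8433 = 1.59382 rad
ρ = (1 − cos θ)/κ = (1 − -0.02302)/0.4147 = 2.46689
z = sin θ / κ = 0.99974/0.4147 = 2.41074
x = ρ cos φ = 2.46689 × cos(62.58°) = 1.13603
y = ρ sin φ = 2.46689 × sin(62.58°) = 2.18974

1.136 2.190 2.411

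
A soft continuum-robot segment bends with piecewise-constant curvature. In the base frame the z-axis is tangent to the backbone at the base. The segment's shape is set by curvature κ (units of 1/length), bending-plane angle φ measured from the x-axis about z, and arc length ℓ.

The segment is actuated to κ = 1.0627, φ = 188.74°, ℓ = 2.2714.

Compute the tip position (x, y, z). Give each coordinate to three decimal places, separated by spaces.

-1.625 -0.250 0.626

θ = κ·ℓ = 1.0627 × 2.2714 = 2.41382 rad
ρ = (1 − cos θ)/κ = (1 − -0.74666)/1.0627 = 1.64360
z = sin θ / κ = 0.66521/1.0627 = 0.62596
x = ρ cos φ = 1.64360 × cos(188.74°) = -1.62452
y = ρ sin φ = 1.64360 × sin(188.74°) = -0.24975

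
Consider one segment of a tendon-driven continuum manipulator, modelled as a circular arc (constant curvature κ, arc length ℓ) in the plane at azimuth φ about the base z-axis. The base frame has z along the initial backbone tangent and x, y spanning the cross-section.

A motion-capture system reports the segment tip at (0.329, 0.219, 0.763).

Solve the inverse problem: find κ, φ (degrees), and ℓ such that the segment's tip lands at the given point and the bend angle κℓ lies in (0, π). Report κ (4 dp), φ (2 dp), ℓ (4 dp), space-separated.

ρ = √(x²+y²) = √(0.329² + 0.219²) = 0.39522
φ = atan2(y, x) mod 360° = atan2(0.219, 0.329) = 33.6499°
|p|² = ρ² + z² = 0.39522² + 0.763² = 0.73837
κ = 2ρ / |p|² = 2×0.39522 / 0.73837 = 1.07053
θ = 2·atan2(ρ, z) = 2·atan2(0.39522, 0.763) = 0.95587 rad
ℓ = θ/κ = 0.95587/1.07053 = 0.89289

1.0705 33.65 0.8929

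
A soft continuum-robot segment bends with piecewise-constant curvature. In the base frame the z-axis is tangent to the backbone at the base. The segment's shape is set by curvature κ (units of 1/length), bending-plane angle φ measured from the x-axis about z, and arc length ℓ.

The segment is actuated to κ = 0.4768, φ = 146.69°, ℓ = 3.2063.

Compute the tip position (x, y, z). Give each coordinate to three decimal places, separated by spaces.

θ = κ·ℓ = 0.4768 × 3.2063 = 1.52876 rad
ρ = (1 − cos θ)/κ = (1 − 0.04202)/0.4768 = 2.00919
z = sin θ / κ = 0.99912/0.4768 = 2.09546
x = ρ cos φ = 2.00919 × cos(146.69°) = -1.67910
y = ρ sin φ = 2.00919 × sin(146.69°) = 1.10338

-1.679 1.103 2.095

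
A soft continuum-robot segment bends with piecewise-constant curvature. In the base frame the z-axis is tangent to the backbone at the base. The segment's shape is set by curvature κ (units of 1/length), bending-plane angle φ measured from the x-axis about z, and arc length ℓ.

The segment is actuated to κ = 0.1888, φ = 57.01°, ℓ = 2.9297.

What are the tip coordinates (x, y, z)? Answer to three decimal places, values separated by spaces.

0.430 0.662 2.783

θ = κ·ℓ = 0.1888 × 2.9297 = 0.55313 rad
ρ = (1 − cos θ)/κ = (1 − 0.85089)/0.1888 = 0.78980
z = sin θ / κ = 0.52535/0.1888 = 2.78258
x = ρ cos φ = 0.78980 × cos(57.01°) = 0.43004
y = ρ sin φ = 0.78980 × sin(57.01°) = 0.66246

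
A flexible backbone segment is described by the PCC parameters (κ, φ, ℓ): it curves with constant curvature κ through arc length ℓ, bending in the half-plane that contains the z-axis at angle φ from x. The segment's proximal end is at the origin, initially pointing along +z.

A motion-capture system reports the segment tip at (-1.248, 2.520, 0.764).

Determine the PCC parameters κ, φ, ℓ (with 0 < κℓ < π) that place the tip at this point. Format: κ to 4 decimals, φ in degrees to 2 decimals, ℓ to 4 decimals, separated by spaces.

0.6623 116.35 3.9422

ρ = √(x²+y²) = √(-1.248² + 2.520²) = 2.81210
φ = atan2(y, x) mod 360° = atan2(2.520, -1.248) = 116.3464°
|p|² = ρ² + z² = 2.81210² + 0.764² = 8.49160
κ = 2ρ / |p|² = 2×2.81210 / 8.49160 = 0.66233
θ = 2·atan2(ρ, z) = 2·atan2(2.81210, 0.764) = 2.61103 rad
ℓ = θ/κ = 2.61103/0.66233 = 3.94222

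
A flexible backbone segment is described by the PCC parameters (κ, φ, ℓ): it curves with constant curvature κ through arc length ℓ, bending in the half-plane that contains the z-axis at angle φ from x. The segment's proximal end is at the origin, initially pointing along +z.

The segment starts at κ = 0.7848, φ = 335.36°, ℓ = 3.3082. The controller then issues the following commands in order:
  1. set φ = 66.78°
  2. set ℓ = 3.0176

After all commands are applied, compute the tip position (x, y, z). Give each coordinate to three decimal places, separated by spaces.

initial: κ=0.7848, φ=335.36°, ℓ=3.3082
cmd 1: set φ=66.78° → (κ,φ,ℓ)=(0.7848,66.78°,3.3082) → tip=(0.9319,2.1722,0.6609)
cmd 2: set ℓ=3.0176 → (κ,φ,ℓ)=(0.7848,66.78°,3.0176) → tip=(0.8618,2.0089,0.8901)

0.862 2.009 0.890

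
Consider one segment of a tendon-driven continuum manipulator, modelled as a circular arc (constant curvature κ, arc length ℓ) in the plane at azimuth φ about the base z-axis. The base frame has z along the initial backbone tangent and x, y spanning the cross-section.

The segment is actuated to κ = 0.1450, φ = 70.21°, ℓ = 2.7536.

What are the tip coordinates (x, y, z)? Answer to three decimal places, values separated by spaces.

0.184 0.510 2.681

θ = κ·ℓ = 0.1450 × 2.7536 = 0.39927 rad
ρ = (1 − cos θ)/κ = (1 − 0.92134)/0.1450 = 0.54245
z = sin θ / κ = 0.38875/0.1450 = 2.68102
x = ρ cos φ = 0.54245 × cos(70.21°) = 0.18366
y = ρ sin φ = 0.54245 × sin(70.21°) = 0.51042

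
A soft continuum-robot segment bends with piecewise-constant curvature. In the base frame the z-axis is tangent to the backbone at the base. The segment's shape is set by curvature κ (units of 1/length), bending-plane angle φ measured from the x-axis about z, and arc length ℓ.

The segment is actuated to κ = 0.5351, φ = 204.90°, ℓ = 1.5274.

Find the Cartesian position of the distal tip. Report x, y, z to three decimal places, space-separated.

θ = κ·ℓ = 0.5351 × 1.5274 = 0.81731 rad
ρ = (1 − cos θ)/κ = (1 − 0.68418)/0.5351 = 0.59020
z = sin θ / κ = 0.72931/0.5351 = 1.36294
x = ρ cos φ = 0.59020 × cos(204.90°) = -0.53534
y = ρ sin φ = 0.59020 × sin(204.90°) = -0.24850

-0.535 -0.248 1.363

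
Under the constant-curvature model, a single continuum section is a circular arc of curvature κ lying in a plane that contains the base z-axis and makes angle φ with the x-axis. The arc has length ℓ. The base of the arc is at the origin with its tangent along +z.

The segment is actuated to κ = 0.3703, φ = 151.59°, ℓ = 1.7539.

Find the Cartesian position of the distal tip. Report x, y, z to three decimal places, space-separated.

-0.484 0.262 1.633

θ = κ·ℓ = 0.3703 × 1.7539 = 0.64947 rad
ρ = (1 − cos θ)/κ = (1 − 0.79640)/0.3703 = 0.54981
z = sin θ / κ = 0.60476/0.3703 = 1.63317
x = ρ cos φ = 0.54981 × cos(151.59°) = -0.48359
y = ρ sin φ = 0.54981 × sin(151.59°) = 0.26159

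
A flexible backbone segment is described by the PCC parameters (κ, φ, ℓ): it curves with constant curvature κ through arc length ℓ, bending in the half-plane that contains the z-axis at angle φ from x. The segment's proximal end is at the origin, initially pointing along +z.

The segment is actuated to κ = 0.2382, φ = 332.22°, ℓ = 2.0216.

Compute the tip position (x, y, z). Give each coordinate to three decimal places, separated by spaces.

θ = κ·ℓ = 0.2382 × 2.0216 = 0.48155 rad
ρ = (1 − cos θ)/κ = (1 − 0.88628)/0.2382 = 0.47741
z = sin θ / κ = 0.46315/0.2382 = 1.94437
x = ρ cos φ = 0.47741 × cos(332.22°) = 0.42239
y = ρ sin φ = 0.47741 × sin(332.22°) = -0.22251

0.422 -0.223 1.944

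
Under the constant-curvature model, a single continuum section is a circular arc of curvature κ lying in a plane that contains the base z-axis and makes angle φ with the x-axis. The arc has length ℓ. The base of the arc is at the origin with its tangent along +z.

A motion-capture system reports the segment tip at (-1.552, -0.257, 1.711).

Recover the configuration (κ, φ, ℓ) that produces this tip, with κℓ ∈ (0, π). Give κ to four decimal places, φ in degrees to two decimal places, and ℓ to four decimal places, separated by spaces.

0.5824 189.40 2.5530

ρ = √(x²+y²) = √(-1.552² + -0.257²) = 1.57313
φ = atan2(y, x) mod 360° = atan2(-0.257, -1.552) = 189.4024°
|p|² = ρ² + z² = 1.57313² + 1.711² = 5.40227
κ = 2ρ / |p|² = 2×1.57313 / 5.40227 = 0.58240
θ = 2·atan2(ρ, z) = 2·atan2(1.57313, 1.711) = 1.48689 rad
ℓ = θ/κ = 1.48689/0.58240 = 2.55305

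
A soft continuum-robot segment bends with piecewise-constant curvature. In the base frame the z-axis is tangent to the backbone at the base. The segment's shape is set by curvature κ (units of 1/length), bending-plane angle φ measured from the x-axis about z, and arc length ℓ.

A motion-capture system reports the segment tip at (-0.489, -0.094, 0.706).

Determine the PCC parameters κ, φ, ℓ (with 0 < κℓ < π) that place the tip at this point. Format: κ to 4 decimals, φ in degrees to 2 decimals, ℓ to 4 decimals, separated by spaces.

ρ = √(x²+y²) = √(-0.489² + -0.094²) = 0.49795
φ = atan2(y, x) mod 360° = atan2(-0.094, -0.489) = 190.8812°
|p|² = ρ² + z² = 0.49795² + 0.706² = 0.74639
κ = 2ρ / |p|² = 2×0.49795 / 0.74639 = 1.33429
θ = 2·atan2(ρ, z) = 2·atan2(0.49795, 0.706) = 1.22857 rad
ℓ = θ/κ = 1.22857/1.33429 = 0.92077

1.3343 190.88 0.9208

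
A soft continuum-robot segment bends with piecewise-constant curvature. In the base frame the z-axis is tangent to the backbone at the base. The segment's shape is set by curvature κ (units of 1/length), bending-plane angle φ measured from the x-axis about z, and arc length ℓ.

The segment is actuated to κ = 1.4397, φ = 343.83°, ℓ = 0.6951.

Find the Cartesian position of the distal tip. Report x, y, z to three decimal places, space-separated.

0.307 -0.089 0.585

θ = κ·ℓ = 1.4397 × 0.6951 = 1.00074 rad
ρ = (1 − cos θ)/κ = (1 − 0.53968)/1.4397 = 0.31973
z = sin θ / κ = 0.84187/1.4397 = 0.58475
x = ρ cos φ = 0.31973 × cos(343.83°) = 0.30708
y = ρ sin φ = 0.31973 × sin(343.83°) = -0.08904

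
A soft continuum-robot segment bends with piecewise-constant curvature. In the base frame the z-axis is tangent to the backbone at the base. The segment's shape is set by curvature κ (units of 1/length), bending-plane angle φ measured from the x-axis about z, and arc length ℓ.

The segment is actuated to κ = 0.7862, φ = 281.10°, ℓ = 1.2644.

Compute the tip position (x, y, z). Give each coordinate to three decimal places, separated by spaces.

θ = κ·ℓ = 0.7862 × 1.2644 = 0.99407 rad
ρ = (1 − cos θ)/κ = (1 − 0.54528)/0.7862 = 0.57837
z = sin θ / κ = 0.83825/0.7862 = 1.06621
x = ρ cos φ = 0.57837 × cos(281.10°) = 0.11135
y = ρ sin φ = 0.57837 × sin(281.10°) = -0.56756

0.111 -0.568 1.066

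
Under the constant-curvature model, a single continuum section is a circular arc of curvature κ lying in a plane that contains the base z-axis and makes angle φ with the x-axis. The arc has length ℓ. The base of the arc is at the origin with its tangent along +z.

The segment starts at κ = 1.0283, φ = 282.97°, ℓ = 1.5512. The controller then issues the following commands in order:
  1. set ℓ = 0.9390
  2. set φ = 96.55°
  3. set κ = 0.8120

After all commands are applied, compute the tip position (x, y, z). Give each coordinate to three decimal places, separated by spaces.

-0.039 0.339 0.851

initial: κ=1.0283, φ=282.97°, ℓ=1.5512
cmd 1: set ℓ=0.9390 → (κ,φ,ℓ)=(1.0283,282.97°,0.9390) → tip=(0.0941,-0.4085,0.7997)
cmd 2: set φ=96.55° → (κ,φ,ℓ)=(1.0283,96.55°,0.9390) → tip=(-0.0478,0.4165,0.7997)
cmd 3: set κ=0.8120 → (κ,φ,ℓ)=(0.8120,96.55°,0.9390) → tip=(-0.0389,0.3387,0.8506)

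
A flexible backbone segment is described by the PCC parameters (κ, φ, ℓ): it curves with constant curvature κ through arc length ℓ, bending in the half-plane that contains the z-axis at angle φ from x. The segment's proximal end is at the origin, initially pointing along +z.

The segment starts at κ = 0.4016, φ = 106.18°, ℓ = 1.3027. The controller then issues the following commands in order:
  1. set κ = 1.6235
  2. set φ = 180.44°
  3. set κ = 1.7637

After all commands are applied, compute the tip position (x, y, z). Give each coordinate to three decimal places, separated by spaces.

initial: κ=0.4016, φ=106.18°, ℓ=1.3027
cmd 1: set κ=1.6235 → (κ,φ,ℓ)=(1.6235,106.18°,1.3027) → tip=(-0.2605,0.8978,0.5270)
cmd 2: set φ=180.44° → (κ,φ,ℓ)=(1.6235,180.44°,1.3027) → tip=(-0.9348,-0.0072,0.5270)
cmd 3: set κ=1.7637 → (κ,φ,ℓ)=(1.7637,180.44°,1.3027) → tip=(-0.9437,-0.0072,0.4237)

-0.944 -0.007 0.424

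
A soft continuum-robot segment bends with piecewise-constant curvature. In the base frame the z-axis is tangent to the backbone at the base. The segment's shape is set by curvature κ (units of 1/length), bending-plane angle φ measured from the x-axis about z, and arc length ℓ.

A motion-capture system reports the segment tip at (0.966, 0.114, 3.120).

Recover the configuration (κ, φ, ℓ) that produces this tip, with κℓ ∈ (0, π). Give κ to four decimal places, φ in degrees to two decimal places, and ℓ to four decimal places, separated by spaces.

0.1821 6.73 3.3184

ρ = √(x²+y²) = √(0.966² + 0.114²) = 0.97270
φ = atan2(y, x) mod 360° = atan2(0.114, 0.966) = 6.7305°
|p|² = ρ² + z² = 0.97270² + 3.120² = 10.68055
κ = 2ρ / |p|² = 2×0.97270 / 10.68055 = 0.18214
θ = 2·atan2(ρ, z) = 2·atan2(0.97270, 3.120) = 0.60443 rad
ℓ = θ/κ = 0.60443/0.18214 = 3.31839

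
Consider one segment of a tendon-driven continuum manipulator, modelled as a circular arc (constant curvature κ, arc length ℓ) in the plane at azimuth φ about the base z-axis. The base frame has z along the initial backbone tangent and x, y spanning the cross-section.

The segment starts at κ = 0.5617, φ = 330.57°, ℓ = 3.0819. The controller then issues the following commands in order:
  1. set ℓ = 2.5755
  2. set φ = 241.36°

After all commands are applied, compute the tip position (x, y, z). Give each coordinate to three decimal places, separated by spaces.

initial: κ=0.5617, φ=330.57°, ℓ=3.0819
cmd 1: set ℓ=2.5755 → (κ,φ,ℓ)=(0.5617,330.57°,2.5755) → tip=(1.3586,-0.7665,1.7666)
cmd 2: set φ=241.36° → (κ,φ,ℓ)=(0.5617,241.36°,2.5755) → tip=(-0.7477,-1.3690,1.7666)

-0.748 -1.369 1.767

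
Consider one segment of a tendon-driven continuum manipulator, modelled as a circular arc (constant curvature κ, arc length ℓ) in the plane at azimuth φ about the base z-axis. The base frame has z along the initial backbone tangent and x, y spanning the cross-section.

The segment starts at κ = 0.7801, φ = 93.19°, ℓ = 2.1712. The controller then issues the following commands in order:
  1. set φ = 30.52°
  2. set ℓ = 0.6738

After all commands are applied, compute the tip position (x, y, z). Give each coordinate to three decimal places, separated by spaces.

initial: κ=0.7801, φ=93.19°, ℓ=2.1712
cmd 1: set φ=30.52° → (κ,φ,ℓ)=(0.7801,30.52°,2.1712) → tip=(1.2397,0.7308,1.2722)
cmd 2: set ℓ=0.6738 → (κ,φ,ℓ)=(0.7801,30.52°,0.6738) → tip=(0.1491,0.0879,0.6432)

0.149 0.088 0.643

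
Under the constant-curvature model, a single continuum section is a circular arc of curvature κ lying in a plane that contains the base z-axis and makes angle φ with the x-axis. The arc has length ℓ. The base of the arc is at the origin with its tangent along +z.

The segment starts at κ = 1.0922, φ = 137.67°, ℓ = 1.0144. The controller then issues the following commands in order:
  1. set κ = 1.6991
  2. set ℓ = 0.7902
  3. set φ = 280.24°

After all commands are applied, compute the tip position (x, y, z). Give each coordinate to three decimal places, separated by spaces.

initial: κ=1.0922, φ=137.67°, ℓ=1.0144
cmd 1: set κ=1.6991 → (κ,φ,ℓ)=(1.6991,137.67°,1.0144) → tip=(-0.5013,0.4566,0.5817)
cmd 2: set ℓ=0.7902 → (κ,φ,ℓ)=(1.6991,137.67°,0.7902) → tip=(-0.3367,0.3067,0.5733)
cmd 3: set φ=280.24° → (κ,φ,ℓ)=(1.6991,280.24°,0.7902) → tip=(0.0810,-0.4482,0.5733)

0.081 -0.448 0.573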